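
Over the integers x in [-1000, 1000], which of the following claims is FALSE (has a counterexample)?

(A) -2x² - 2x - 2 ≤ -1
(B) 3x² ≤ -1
(A) Over all integers in [-1000, 1000], LHS − RHS is largest at x = 0, where it equals -1:
x = 0: LHS = -2·0² - 2·0 - 2 = -2; -2 ≤ -1 — holds
At the ends of the range:
x = -1000: LHS = -2·(-1000)² - 2·(-1000) - 2 = -1998002; -1998002 ≤ -1 — holds
x = 1000: LHS = -2·1000² - 2·1000 - 2 = -2002002; -2002002 ≤ -1 — holds
Hence LHS − RHS is never positive, i.e. LHS ≤ RHS throughout, so the relation holds for every integer in [-1000, 1000].

(B) x = 0: LHS = 3·0² = 0; 0 ≤ -1 — FAILS

Only (B) has a counterexample.

Answer: B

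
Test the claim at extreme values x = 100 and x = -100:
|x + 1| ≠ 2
x = 100: LHS = |100 + 1| = |101| = 101; 101 ≠ 2 — holds
x = -100: LHS = |(-100) + 1| = |-99| = 99; 99 ≠ 2 — holds

Answer: Yes, holds for both x = 100 and x = -100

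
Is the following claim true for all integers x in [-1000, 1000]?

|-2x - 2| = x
The claim fails at x = 0:
x = 0: LHS = |-2·0 - 2| = |-2| = 2; 2 = 0 — FAILS

Because a single integer refutes it, the statement is false.

Answer: False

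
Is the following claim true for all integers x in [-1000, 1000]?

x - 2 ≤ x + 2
Over all integers in [-1000, 1000], LHS − RHS is largest at x = 0, where it equals -4:
x = 0: LHS = 0 - 2 = -2, RHS = 0 + 2 = 2; -2 ≤ 2 — holds
At the ends of the range:
x = -1000: LHS = (-1000) - 2 = -1002, RHS = (-1000) + 2 = -998; -1002 ≤ -998 — holds
x = 1000: LHS = 1000 - 2 = 998, RHS = 1000 + 2 = 1002; 998 ≤ 1002 — holds
Hence LHS − RHS is never positive, i.e. LHS ≤ RHS throughout, so the relation holds for every integer in [-1000, 1000].

No counterexample exists.

Answer: True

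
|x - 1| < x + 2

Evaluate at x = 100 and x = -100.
x = 100: LHS = |100 - 1| = |99| = 99, RHS = 100 + 2 = 102; 99 < 102 — holds
x = -100: LHS = |(-100) - 1| = |-101| = 101, RHS = (-100) + 2 = -98; 101 < -98 — FAILS

Answer: Partially: holds for x = 100, fails for x = -100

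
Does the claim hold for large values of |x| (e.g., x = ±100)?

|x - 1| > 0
x = 100: LHS = |100 - 1| = |99| = 99; 99 > 0 — holds
x = -100: LHS = |(-100) - 1| = |-101| = 101; 101 > 0 — holds

Answer: Yes, holds for both x = 100 and x = -100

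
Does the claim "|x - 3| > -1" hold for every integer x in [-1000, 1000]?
An absolute value is never negative, so the left side is ≥ 0 for every x, while the right side is -1. Tightest case in [-1000, 1000] is x = 3:
x = 3: LHS = |3 - 3| = |0| = 0; 0 > -1 — holds
Hence LHS − RHS is never zero or negative, i.e. LHS > RHS throughout, so the relation holds for every integer in [-1000, 1000].

No counterexample exists.

Answer: True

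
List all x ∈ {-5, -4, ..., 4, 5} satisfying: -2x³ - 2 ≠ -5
Track d = LHS − RHS over the integers in [-5, 5]. Equality would need d = 0, but d changes sign only between consecutive integers, jumping over 0:
x = 1: LHS = -2·1³ - 2 = -4; -4 ≠ -5 — holds  (d = 1)
x = 2: LHS = -2·2³ - 2 = -18; -18 ≠ -5 — holds  (d = -13)
Away from these crossings d keeps a constant sign, and checking every integer in [-5, 5] confirms d ≠ 0 throughout. Hence the two sides are never equal, so the relation holds for every integer in [-5, 5].

Answer: All integers in [-5, 5]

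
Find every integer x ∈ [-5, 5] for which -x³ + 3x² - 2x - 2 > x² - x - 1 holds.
Holds for: {-5, -4, -3, -2, -1}
Fails for: {0, 1, 2, 3, 4, 5}

Answer: {-5, -4, -3, -2, -1}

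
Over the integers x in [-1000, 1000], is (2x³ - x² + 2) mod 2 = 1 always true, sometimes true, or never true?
Holds at x = 1: LHS = (2·1³ - 1² + 2) mod 2 = 3 mod 2 = 1; 1 = 1 — holds
Fails at x = 0: LHS = (2·0³ - 0² + 2) mod 2 = 2 mod 2 = 0; 0 = 1 — FAILS
It is satisfied by some integers in the range but not all.

Answer: Sometimes true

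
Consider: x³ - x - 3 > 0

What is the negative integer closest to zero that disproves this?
Testing negative integers from -1 downward:
x = -1: LHS = (-1)³ - (-1) - 3 = -3; -3 > 0 — FAILS  ← closest negative counterexample to 0

Answer: x = -1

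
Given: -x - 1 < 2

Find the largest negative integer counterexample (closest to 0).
Testing negative integers from -1 downward:
x = -1: LHS = -(-1) - 1 = 0; 0 < 2 — holds
x = -2: LHS = -(-2) - 1 = 1; 1 < 2 — holds
x = -3: LHS = -(-3) - 1 = 2; 2 < 2 — FAILS  ← closest negative counterexample to 0

Answer: x = -3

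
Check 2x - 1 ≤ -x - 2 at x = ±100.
x = 100: LHS = 2·100 - 1 = 199, RHS = -100 - 2 = -102; 199 ≤ -102 — FAILS
x = -100: LHS = 2·(-100) - 1 = -201, RHS = -(-100) - 2 = 98; -201 ≤ 98 — holds

Answer: Partially: fails for x = 100, holds for x = -100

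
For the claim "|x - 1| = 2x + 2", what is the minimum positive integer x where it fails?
Testing positive integers:
x = 1: LHS = |1 - 1| = |0| = 0, RHS = 2·1 + 2 = 4; 0 = 4 — FAILS  ← smallest positive counterexample

Answer: x = 1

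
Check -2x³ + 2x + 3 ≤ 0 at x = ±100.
x = 100: LHS = -2·100³ + 2·100 + 3 = -1999797; -1999797 ≤ 0 — holds
x = -100: LHS = -2·(-100)³ + 2·(-100) + 3 = 1999803; 1999803 ≤ 0 — FAILS

Answer: Partially: holds for x = 100, fails for x = -100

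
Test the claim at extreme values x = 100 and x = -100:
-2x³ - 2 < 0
x = 100: LHS = -2·100³ - 2 = -2000002; -2000002 < 0 — holds
x = -100: LHS = -2·(-100)³ - 2 = 1999998; 1999998 < 0 — FAILS

Answer: Partially: holds for x = 100, fails for x = -100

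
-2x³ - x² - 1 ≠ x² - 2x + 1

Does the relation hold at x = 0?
x = 0: LHS = -2·0³ - 0² - 1 = -1, RHS = 0² - 2·0 + 1 = 1; -1 ≠ 1 — holds

The relation is satisfied at x = 0.

Answer: Yes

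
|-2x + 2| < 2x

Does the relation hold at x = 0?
x = 0: LHS = |-2·0 + 2| = |2| = 2, RHS = 2·0 = 0; 2 < 0 — FAILS

The relation fails at x = 0, so x = 0 is a counterexample.

Answer: No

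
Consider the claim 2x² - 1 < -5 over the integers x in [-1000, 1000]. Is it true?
The claim fails at x = 0:
x = 0: LHS = 2·0² - 1 = -1; -1 < -5 — FAILS

Because a single integer refutes it, the statement is false.

Answer: False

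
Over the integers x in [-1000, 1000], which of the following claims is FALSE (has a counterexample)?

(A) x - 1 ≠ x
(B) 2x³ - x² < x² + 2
(A) Over all integers in [-1000, 1000], LHS − RHS is always negative; it is closest to 0 at x = 0, where it equals -1:
x = 0: LHS = 0 - 1 = -1; -1 ≠ 0 — holds
At the ends of the range:
x = -1000: LHS = (-1000) - 1 = -1001; -1001 ≠ -1000 — holds
x = 1000: LHS = 1000 - 1 = 999; 999 ≠ 1000 — holds
Hence LHS − RHS is never 0, i.e. the two sides are never equal, so the relation holds for every integer in [-1000, 1000].

(B) x = 2: LHS = 2·2³ - 2² = 12, RHS = 2² + 2 = 6; 12 < 6 — FAILS

Only (B) has a counterexample.

Answer: B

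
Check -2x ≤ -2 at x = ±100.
x = 100: LHS = -2·100 = -200; -200 ≤ -2 — holds
x = -100: LHS = -2·(-100) = 200; 200 ≤ -2 — FAILS

Answer: Partially: holds for x = 100, fails for x = -100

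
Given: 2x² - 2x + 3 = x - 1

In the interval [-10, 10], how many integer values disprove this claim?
Counterexamples in [-10, 10]: {-10, -9, -8, -7, -6, -5, -4, -3, -2, -1, 0, 1, 2, 3, 4, 5, 6, 7, 8, 9, 10}.

Counting them gives 21 values.

Answer: 21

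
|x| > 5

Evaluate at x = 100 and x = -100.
x = 100: LHS = |100| = 100; 100 > 5 — holds
x = -100: LHS = |-100| = 100; 100 > 5 — holds

Answer: Yes, holds for both x = 100 and x = -100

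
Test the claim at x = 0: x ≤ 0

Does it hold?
x = 0: 0 ≤ 0 — holds

The relation is satisfied at x = 0.

Answer: Yes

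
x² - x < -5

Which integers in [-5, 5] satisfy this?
Over all integers in [-5, 5], LHS − RHS is smallest at x = 0, where it equals 5:
x = 0: LHS = 0² - 0 = 0; 0 < -5 — FAILS
At the ends of the range:
x = -5: LHS = (-5)² - (-5) = 30; 30 < -5 — FAILS
x = 5: LHS = 5² - 5 = 20; 20 < -5 — FAILS
Hence LHS − RHS is never negative, i.e. LHS ≥ RHS throughout, so the claimed relation (<) fails for every integer in [-5, 5].

Answer: None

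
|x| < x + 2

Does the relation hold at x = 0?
x = 0: LHS = |0| = 0, RHS = 0 + 2 = 2; 0 < 2 — holds

The relation is satisfied at x = 0.

Answer: Yes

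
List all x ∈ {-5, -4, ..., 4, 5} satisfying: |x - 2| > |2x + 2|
Holds for: {-3, -2, -1}
Fails for: {-5, -4, 0, 1, 2, 3, 4, 5}

Answer: {-3, -2, -1}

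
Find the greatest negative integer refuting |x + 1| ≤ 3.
Testing negative integers from -1 downward:
x = -1: LHS = |(-1) + 1| = |0| = 0; 0 ≤ 3 — holds
x = -2: LHS = |(-2) + 1| = |-1| = 1; 1 ≤ 3 — holds
x = -3: LHS = |(-3) + 1| = |-2| = 2; 2 ≤ 3 — holds
x = -4: LHS = |(-4) + 1| = |-3| = 3; 3 ≤ 3 — holds
x = -5: LHS = |(-5) + 1| = |-4| = 4; 4 ≤ 3 — FAILS  ← closest negative counterexample to 0

Answer: x = -5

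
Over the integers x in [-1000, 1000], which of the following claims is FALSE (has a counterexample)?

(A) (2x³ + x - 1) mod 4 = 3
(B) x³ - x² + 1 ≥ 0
(A) x = 1: LHS = (2·1³ + 1 - 1) mod 4 = 2 mod 4 = 2; 2 = 3 — FAILS
(B) x = -1: LHS = (-1)³ - (-1)² + 1 = -1; -1 ≥ 0 — FAILS

Answer: Both A and B are false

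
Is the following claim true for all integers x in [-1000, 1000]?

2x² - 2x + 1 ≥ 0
Over all integers in [-1000, 1000], LHS − RHS is smallest at x = 0, where it equals 1:
x = 0: LHS = 2·0² - 2·0 + 1 = 1; 1 ≥ 0 — holds
At the ends of the range:
x = -1000: LHS = 2·(-1000)² - 2·(-1000) + 1 = 2002001; 2002001 ≥ 0 — holds
x = 1000: LHS = 2·1000² - 2·1000 + 1 = 1998001; 1998001 ≥ 0 — holds
Hence LHS − RHS is never negative, i.e. LHS ≥ RHS throughout, so the relation holds for every integer in [-1000, 1000].

No counterexample exists.

Answer: True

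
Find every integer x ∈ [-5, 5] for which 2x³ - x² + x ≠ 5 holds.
Track d = LHS − RHS over the integers in [-5, 5]. Equality would need d = 0, but d changes sign only between consecutive integers, jumping over 0:
x = 1: LHS = 2·1³ - 1² + 1 = 2; 2 ≠ 5 — holds  (d = -3)
x = 2: LHS = 2·2³ - 2² + 2 = 14; 14 ≠ 5 — holds  (d = 9)
Away from these crossings d keeps a constant sign, and checking every integer in [-5, 5] confirms d ≠ 0 throughout. Hence the two sides are never equal, so the relation holds for every integer in [-5, 5].

Answer: All integers in [-5, 5]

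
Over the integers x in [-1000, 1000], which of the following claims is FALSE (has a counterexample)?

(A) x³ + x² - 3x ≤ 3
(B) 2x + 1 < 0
(A) x = 2: LHS = 2³ + 2² - 3·2 = 6; 6 ≤ 3 — FAILS
(B) x = 0: LHS = 2·0 + 1 = 1; 1 < 0 — FAILS

Answer: Both A and B are false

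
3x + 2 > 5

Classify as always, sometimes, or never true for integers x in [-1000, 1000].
Holds at x = 2: LHS = 3·2 + 2 = 8; 8 > 5 — holds
Fails at x = 0: LHS = 3·0 + 2 = 2; 2 > 5 — FAILS
It is satisfied by some integers in the range but not all.

Answer: Sometimes true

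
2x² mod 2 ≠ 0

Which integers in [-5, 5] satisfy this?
For a polynomial with integer coefficients, its value mod 2 depends only on x mod 2, so it suffices to check one representative of each residue class, x = 0, 1:
x = 0: LHS = (2·0²) mod 2 = 0 mod 2 = 0; 0 ≠ 0 — FAILS
x = 1: LHS = (2·1²) mod 2 = 2 mod 2 = 0; 0 ≠ 0 — FAILS
The relation fails in every residue class, so the claimed relation (≠) fails for every integer in [-5, 5].

Answer: None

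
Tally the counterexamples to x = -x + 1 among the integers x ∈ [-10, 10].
Counterexamples in [-10, 10]: {-10, -9, -8, -7, -6, -5, -4, -3, -2, -1, 0, 1, 2, 3, 4, 5, 6, 7, 8, 9, 10}.

Counting them gives 21 values.

Answer: 21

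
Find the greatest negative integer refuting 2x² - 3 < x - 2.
Testing negative integers from -1 downward:
x = -1: LHS = 2·(-1)² - 3 = -1, RHS = (-1) - 2 = -3; -1 < -3 — FAILS  ← closest negative counterexample to 0

Answer: x = -1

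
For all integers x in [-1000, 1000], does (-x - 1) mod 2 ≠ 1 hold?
The claim fails at x = 0:
x = 0: LHS = (-0 - 1) mod 2 = (-1) mod 2 = 1; 1 ≠ 1 — FAILS

Because a single integer refutes it, the statement is false.

Answer: False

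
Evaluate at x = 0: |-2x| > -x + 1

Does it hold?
x = 0: LHS = |-2·0| = |0| = 0, RHS = -0 + 1 = 1; 0 > 1 — FAILS

The relation fails at x = 0, so x = 0 is a counterexample.

Answer: No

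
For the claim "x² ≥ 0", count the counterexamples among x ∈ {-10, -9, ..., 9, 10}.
Over all integers in [-10, 10], LHS − RHS is smallest at x = 0, where it equals 0:
x = 0: LHS = 0² = 0; 0 ≥ 0 — holds
At the ends of the range:
x = -10: LHS = (-10)² = 100; 100 ≥ 0 — holds
x = 10: LHS = 10² = 100; 100 ≥ 0 — holds
Hence LHS − RHS is never negative, i.e. LHS ≥ RHS throughout, so the relation holds for every integer in [-10, 10].

No counterexample appears in that range.

Answer: 0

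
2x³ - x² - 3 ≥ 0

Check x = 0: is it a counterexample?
Substitute x = 0 into the relation:
x = 0: LHS = 2·0³ - 0² - 3 = -3; -3 ≥ 0 — FAILS

Since the claim fails at x = 0, this value is a counterexample.

Answer: Yes, x = 0 is a counterexample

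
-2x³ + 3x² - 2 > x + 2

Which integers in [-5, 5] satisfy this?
Holds for: {-5, -4, -3, -2, -1}
Fails for: {0, 1, 2, 3, 4, 5}

Answer: {-5, -4, -3, -2, -1}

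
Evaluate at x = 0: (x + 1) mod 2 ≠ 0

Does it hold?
x = 0: LHS = (0 + 1) mod 2 = 1 mod 2 = 1; 1 ≠ 0 — holds

The relation is satisfied at x = 0.

Answer: Yes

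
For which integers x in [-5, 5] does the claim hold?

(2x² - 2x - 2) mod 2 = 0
For a polynomial with integer coefficients, its value mod 2 depends only on x mod 2, so it suffices to check one representative of each residue class, x = 0, 1:
x = 0: LHS = (2·0² - 2·0 - 2) mod 2 = (-2) mod 2 = 0; 0 = 0 — holds
x = 1: LHS = (2·1² - 2·1 - 2) mod 2 = (-2) mod 2 = 0; 0 = 0 — holds
The relation holds in every residue class, so the relation holds for every integer in [-5, 5].

Answer: All integers in [-5, 5]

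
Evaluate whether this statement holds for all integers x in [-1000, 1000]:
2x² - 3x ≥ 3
The claim fails at x = 0:
x = 0: LHS = 2·0² - 3·0 = 0; 0 ≥ 3 — FAILS

Because a single integer refutes it, the statement is false.

Answer: False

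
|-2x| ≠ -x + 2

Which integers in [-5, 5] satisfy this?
Holds for: {-5, -4, -3, -1, 0, 1, 2, 3, 4, 5}
Fails for: {-2}

Answer: {-5, -4, -3, -1, 0, 1, 2, 3, 4, 5}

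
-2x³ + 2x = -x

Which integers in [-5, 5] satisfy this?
Holds for: {0}
Fails for: {-5, -4, -3, -2, -1, 1, 2, 3, 4, 5}

Answer: {0}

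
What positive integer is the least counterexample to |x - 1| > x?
Testing positive integers:
x = 1: LHS = |1 - 1| = |0| = 0; 0 > 1 — FAILS  ← smallest positive counterexample

Answer: x = 1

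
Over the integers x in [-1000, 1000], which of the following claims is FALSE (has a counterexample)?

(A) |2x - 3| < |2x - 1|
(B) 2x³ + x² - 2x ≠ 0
(A) x = 0: LHS = |2·0 - 3| = |-3| = 3, RHS = |2·0 - 1| = |-1| = 1; 3 < 1 — FAILS
(B) x = 0: LHS = 2·0³ + 0² - 2·0 = 0; 0 ≠ 0 — FAILS

Answer: Both A and B are false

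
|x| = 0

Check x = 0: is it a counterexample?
Substitute x = 0 into the relation:
x = 0: LHS = |0| = 0; 0 = 0 — holds

The claim holds here, so x = 0 is not a counterexample. (A counterexample exists elsewhere, e.g. x = 1.)

Answer: No, x = 0 is not a counterexample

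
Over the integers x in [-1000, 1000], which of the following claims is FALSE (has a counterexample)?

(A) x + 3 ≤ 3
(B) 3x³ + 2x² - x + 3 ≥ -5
(A) x = 1: LHS = 1 + 3 = 4; 4 ≤ 3 — FAILS
(B) x = -2: LHS = 3·(-2)³ + 2·(-2)² - (-2) + 3 = -11; -11 ≥ -5 — FAILS

Answer: Both A and B are false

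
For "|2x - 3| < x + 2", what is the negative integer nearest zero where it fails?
Testing negative integers from -1 downward:
x = -1: LHS = |2·(-1) - 3| = |-5| = 5, RHS = (-1) + 2 = 1; 5 < 1 — FAILS  ← closest negative counterexample to 0

Answer: x = -1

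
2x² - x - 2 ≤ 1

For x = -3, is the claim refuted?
Substitute x = -3 into the relation:
x = -3: LHS = 2·(-3)² - (-3) - 2 = 19; 19 ≤ 1 — FAILS

Since the claim fails at x = -3, this value is a counterexample.

Answer: Yes, x = -3 is a counterexample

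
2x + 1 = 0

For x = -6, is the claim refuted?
Substitute x = -6 into the relation:
x = -6: LHS = 2·(-6) + 1 = -11; -11 = 0 — FAILS

Since the claim fails at x = -6, this value is a counterexample.

Answer: Yes, x = -6 is a counterexample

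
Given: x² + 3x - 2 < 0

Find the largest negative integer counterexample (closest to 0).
Testing negative integers from -1 downward:
x = -1: LHS = (-1)² + 3·(-1) - 2 = -4; -4 < 0 — holds
x = -2: LHS = (-2)² + 3·(-2) - 2 = -4; -4 < 0 — holds
x = -3: LHS = (-3)² + 3·(-3) - 2 = -2; -2 < 0 — holds
x = -4: LHS = (-4)² + 3·(-4) - 2 = 2; 2 < 0 — FAILS  ← closest negative counterexample to 0

Answer: x = -4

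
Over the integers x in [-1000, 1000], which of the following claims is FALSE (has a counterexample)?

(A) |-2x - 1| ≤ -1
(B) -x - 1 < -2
(A) x = 0: LHS = |-2·0 - 1| = |-1| = 1; 1 ≤ -1 — FAILS
(B) x = 0: LHS = -0 - 1 = -1; -1 < -2 — FAILS

Answer: Both A and B are false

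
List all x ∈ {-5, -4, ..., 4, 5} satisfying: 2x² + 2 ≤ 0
Over all integers in [-5, 5], LHS − RHS is smallest at x = 0, where it equals 2:
x = 0: LHS = 2·0² + 2 = 2; 2 ≤ 0 — FAILS
At the ends of the range:
x = -5: LHS = 2·(-5)² + 2 = 52; 52 ≤ 0 — FAILS
x = 5: LHS = 2·5² + 2 = 52; 52 ≤ 0 — FAILS
Hence LHS − RHS is never zero or negative, i.e. LHS > RHS throughout, so the claimed relation (≤) fails for every integer in [-5, 5].

Answer: None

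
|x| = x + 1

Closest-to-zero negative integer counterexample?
Testing negative integers from -1 downward:
x = -1: LHS = |-1| = 1, RHS = (-1) + 1 = 0; 1 = 0 — FAILS  ← closest negative counterexample to 0

Answer: x = -1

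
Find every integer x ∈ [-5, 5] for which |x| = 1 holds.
Holds for: {-1, 1}
Fails for: {-5, -4, -3, -2, 0, 2, 3, 4, 5}

Answer: {-1, 1}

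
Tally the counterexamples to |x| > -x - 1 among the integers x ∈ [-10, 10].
Over all integers in [-10, 10], LHS − RHS is smallest at x = 0, where it equals 1:
x = 0: LHS = |0| = 0, RHS = -0 - 1 = -1; 0 > -1 — holds
At the ends of the range:
x = -10: LHS = |-10| = 10, RHS = -(-10) - 1 = 9; 10 > 9 — holds
x = 10: LHS = |10| = 10, RHS = -10 - 1 = -11; 10 > -11 — holds
Hence LHS − RHS is never zero or negative, i.e. LHS > RHS throughout, so the relation holds for every integer in [-10, 10].

No counterexample appears in that range.

Answer: 0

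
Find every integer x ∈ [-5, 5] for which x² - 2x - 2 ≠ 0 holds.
Track d = LHS − RHS over the integers in [-5, 5]. Equality would need d = 0, but d changes sign only between consecutive integers, jumping over 0:
x = -1: LHS = (-1)² - 2·(-1) - 2 = 1; 1 ≠ 0 — holds  (d = 1)
x = 0: LHS = 0² - 2·0 - 2 = -2; -2 ≠ 0 — holds  (d = -2)
x = 2: LHS = 2² - 2·2 - 2 = -2; -2 ≠ 0 — holds  (d = -2)
x = 3: LHS = 3² - 2·3 - 2 = 1; 1 ≠ 0 — holds  (d = 1)
Away from these crossings d keeps a constant sign, and checking every integer in [-5, 5] confirms d ≠ 0 throughout. Hence the two sides are never equal, so the relation holds for every integer in [-5, 5].

Answer: All integers in [-5, 5]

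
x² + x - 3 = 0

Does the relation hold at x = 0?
x = 0: LHS = 0² + 0 - 3 = -3; -3 = 0 — FAILS

The relation fails at x = 0, so x = 0 is a counterexample.

Answer: No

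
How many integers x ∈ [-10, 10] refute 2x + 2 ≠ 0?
Counterexamples in [-10, 10]: {-1}.

Counting them gives 1 values.

Answer: 1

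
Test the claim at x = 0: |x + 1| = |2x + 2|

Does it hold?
x = 0: LHS = |0 + 1| = |1| = 1, RHS = |2·0 + 2| = |2| = 2; 1 = 2 — FAILS

The relation fails at x = 0, so x = 0 is a counterexample.

Answer: No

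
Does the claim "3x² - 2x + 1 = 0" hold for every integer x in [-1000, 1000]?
The claim fails at x = 0:
x = 0: LHS = 3·0² - 2·0 + 1 = 1; 1 = 0 — FAILS

Because a single integer refutes it, the statement is false.

Answer: False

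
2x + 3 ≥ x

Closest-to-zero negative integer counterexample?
Testing negative integers from -1 downward:
x = -1: LHS = 2·(-1) + 3 = 1; 1 ≥ -1 — holds
x = -2: LHS = 2·(-2) + 3 = -1; -1 ≥ -2 — holds
x = -3: LHS = 2·(-3) + 3 = -3; -3 ≥ -3 — holds
x = -4: LHS = 2·(-4) + 3 = -5; -5 ≥ -4 — FAILS  ← closest negative counterexample to 0

Answer: x = -4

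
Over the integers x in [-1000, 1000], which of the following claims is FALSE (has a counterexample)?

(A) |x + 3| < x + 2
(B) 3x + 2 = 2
(A) x = 0: LHS = |0 + 3| = |3| = 3, RHS = 0 + 2 = 2; 3 < 2 — FAILS
(B) x = 1: LHS = 3·1 + 2 = 5; 5 = 2 — FAILS

Answer: Both A and B are false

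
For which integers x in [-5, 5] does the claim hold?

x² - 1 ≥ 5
Holds for: {-5, -4, -3, 3, 4, 5}
Fails for: {-2, -1, 0, 1, 2}

Answer: {-5, -4, -3, 3, 4, 5}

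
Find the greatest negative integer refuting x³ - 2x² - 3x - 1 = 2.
Testing negative integers from -1 downward:
x = -1: LHS = (-1)³ - 2·(-1)² - 3·(-1) - 1 = -1; -1 = 2 — FAILS  ← closest negative counterexample to 0

Answer: x = -1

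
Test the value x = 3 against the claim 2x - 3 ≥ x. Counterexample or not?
Substitute x = 3 into the relation:
x = 3: LHS = 2·3 - 3 = 3; 3 ≥ 3 — holds

The claim holds here, so x = 3 is not a counterexample. (A counterexample exists elsewhere, e.g. x = 0.)

Answer: No, x = 3 is not a counterexample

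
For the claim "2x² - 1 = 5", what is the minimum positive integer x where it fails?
Testing positive integers:
x = 1: LHS = 2·1² - 1 = 1; 1 = 5 — FAILS  ← smallest positive counterexample

Answer: x = 1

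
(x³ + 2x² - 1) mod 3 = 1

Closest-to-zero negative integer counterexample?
Testing negative integers from -1 downward:
x = -1: LHS = ((-1)³ + 2·(-1)² - 1) mod 3 = 0 mod 3 = 0; 0 = 1 — FAILS  ← closest negative counterexample to 0

Answer: x = -1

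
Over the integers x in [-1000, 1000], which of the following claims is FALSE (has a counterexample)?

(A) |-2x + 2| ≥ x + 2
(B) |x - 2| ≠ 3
(A) x = 1: LHS = |-2·1 + 2| = |0| = 0, RHS = 1 + 2 = 3; 0 ≥ 3 — FAILS
(B) x = -1: LHS = |(-1) - 2| = |-3| = 3; 3 ≠ 3 — FAILS

Answer: Both A and B are false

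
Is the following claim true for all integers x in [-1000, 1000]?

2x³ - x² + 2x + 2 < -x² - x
The claim fails at x = 0:
x = 0: LHS = 2·0³ - 0² + 2·0 + 2 = 2, RHS = -0² - 0 = 0; 2 < 0 — FAILS

Because a single integer refutes it, the statement is false.

Answer: False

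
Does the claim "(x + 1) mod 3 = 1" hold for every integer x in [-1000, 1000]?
The claim fails at x = 1:
x = 1: LHS = (1 + 1) mod 3 = 2 mod 3 = 2; 2 = 1 — FAILS

Because a single integer refutes it, the statement is false.

Answer: False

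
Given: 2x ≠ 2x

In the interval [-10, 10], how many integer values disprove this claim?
Counterexamples in [-10, 10]: {-10, -9, -8, -7, -6, -5, -4, -3, -2, -1, 0, 1, 2, 3, 4, 5, 6, 7, 8, 9, 10}.

Counting them gives 21 values.

Answer: 21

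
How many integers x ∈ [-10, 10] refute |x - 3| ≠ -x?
Over all integers in [-10, 10], LHS − RHS is always positive; it is smallest at x = 0, where it equals 3:
x = 0: LHS = |0 - 3| = |-3| = 3, RHS = -0 = 0; 3 ≠ 0 — holds
At the ends of the range:
x = -10: LHS = |(-10) - 3| = |-13| = 13, RHS = -(-10) = 10; 13 ≠ 10 — holds
x = 10: LHS = |10 - 3| = |7| = 7; 7 ≠ -10 — holds
Hence LHS − RHS is never 0, i.e. the two sides are never equal, so the relation holds for every integer in [-10, 10].

No counterexample appears in that range.

Answer: 0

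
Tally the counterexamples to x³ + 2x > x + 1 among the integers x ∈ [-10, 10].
Counterexamples in [-10, 10]: {-10, -9, -8, -7, -6, -5, -4, -3, -2, -1, 0}.

Counting them gives 11 values.

Answer: 11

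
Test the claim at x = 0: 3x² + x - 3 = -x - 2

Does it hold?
x = 0: LHS = 3·0² + 0 - 3 = -3, RHS = -0 - 2 = -2; -3 = -2 — FAILS

The relation fails at x = 0, so x = 0 is a counterexample.

Answer: No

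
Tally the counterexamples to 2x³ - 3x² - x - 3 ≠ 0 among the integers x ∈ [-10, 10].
Track d = LHS − RHS over the integers in [-10, 10]. Equality would need d = 0, but d changes sign only between consecutive integers, jumping over 0:
x = 2: LHS = 2·2³ - 3·2² - 2 - 3 = -1; -1 ≠ 0 — holds  (d = -1)
x = 3: LHS = 2·3³ - 3·3² - 3 - 3 = 21; 21 ≠ 0 — holds  (d = 21)
Away from these crossings d keeps a constant sign, and checking every integer in [-10, 10] confirms d ≠ 0 throughout. Hence the two sides are never equal, so the relation holds for every integer in [-10, 10].

No counterexample appears in that range.

Answer: 0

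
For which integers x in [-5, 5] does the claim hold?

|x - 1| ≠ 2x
Track d = LHS − RHS over the integers in [-5, 5]. Equality would need d = 0, but d changes sign only between consecutive integers, jumping over 0:
x = 0: LHS = |0 - 1| = |-1| = 1, RHS = 2·0 = 0; 1 ≠ 0 — holds  (d = 1)
x = 1: LHS = |1 - 1| = |0| = 0, RHS = 2·1 = 2; 0 ≠ 2 — holds  (d = -2)
Away from these crossings d keeps a constant sign, and checking every integer in [-5, 5] confirms d ≠ 0 throughout. Hence the two sides are never equal, so the relation holds for every integer in [-5, 5].

Answer: All integers in [-5, 5]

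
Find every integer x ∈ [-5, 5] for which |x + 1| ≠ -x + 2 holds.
Track d = LHS − RHS over the integers in [-5, 5]. Equality would need d = 0, but d changes sign only between consecutive integers, jumping over 0:
x = 0: LHS = |0 + 1| = |1| = 1, RHS = -0 + 2 = 2; 1 ≠ 2 — holds  (d = -1)
x = 1: LHS = |1 + 1| = |2| = 2, RHS = -1 + 2 = 1; 2 ≠ 1 — holds  (d = 1)
Away from these crossings d keeps a constant sign, and checking every integer in [-5, 5] confirms d ≠ 0 throughout. Hence the two sides are never equal, so the relation holds for every integer in [-5, 5].

Answer: All integers in [-5, 5]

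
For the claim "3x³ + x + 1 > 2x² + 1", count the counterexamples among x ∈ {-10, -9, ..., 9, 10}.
Counterexamples in [-10, 10]: {-10, -9, -8, -7, -6, -5, -4, -3, -2, -1, 0}.

Counting them gives 11 values.

Answer: 11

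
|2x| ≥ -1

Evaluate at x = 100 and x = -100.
x = 100: LHS = |2·100| = |200| = 200; 200 ≥ -1 — holds
x = -100: LHS = |2·(-100)| = |-200| = 200; 200 ≥ -1 — holds

Answer: Yes, holds for both x = 100 and x = -100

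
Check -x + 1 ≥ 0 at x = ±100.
x = 100: LHS = -100 + 1 = -99; -99 ≥ 0 — FAILS
x = -100: LHS = -(-100) + 1 = 101; 101 ≥ 0 — holds

Answer: Partially: fails for x = 100, holds for x = -100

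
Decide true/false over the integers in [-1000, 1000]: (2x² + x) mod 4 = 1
The claim fails at x = 0:
x = 0: LHS = (2·0² + 0) mod 4 = 0 mod 4 = 0; 0 = 1 — FAILS

Because a single integer refutes it, the statement is false.

Answer: False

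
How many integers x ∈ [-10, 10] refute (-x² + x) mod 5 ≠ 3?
Counterexamples in [-10, 10]: {-8, -6, -3, -1, 2, 4, 7, 9}.

Counting them gives 8 values.

Answer: 8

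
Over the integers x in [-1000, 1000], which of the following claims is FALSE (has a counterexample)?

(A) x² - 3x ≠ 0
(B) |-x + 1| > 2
(A) x = 0: LHS = 0² - 3·0 = 0; 0 ≠ 0 — FAILS
(B) x = 0: LHS = |-0 + 1| = |1| = 1; 1 > 2 — FAILS

Answer: Both A and B are false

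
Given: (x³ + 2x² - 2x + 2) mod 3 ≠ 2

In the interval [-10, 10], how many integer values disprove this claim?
Counterexamples in [-10, 10]: {-10, -9, -7, -6, -4, -3, -1, 0, 2, 3, 5, 6, 8, 9}.

Counting them gives 14 values.

Answer: 14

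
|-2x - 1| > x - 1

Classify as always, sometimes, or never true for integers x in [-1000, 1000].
Over all integers in [-1000, 1000], LHS − RHS is smallest at x = 0, where it equals 2:
x = 0: LHS = |-2·0 - 1| = |-1| = 1, RHS = 0 - 1 = -1; 1 > -1 — holds
At the ends of the range:
x = -1000: LHS = |-2·(-1000) - 1| = |1999| = 1999, RHS = (-1000) - 1 = -1001; 1999 > -1001 — holds
x = 1000: LHS = |-2·1000 - 1| = |-2001| = 2001, RHS = 1000 - 1 = 999; 2001 > 999 — holds
Hence LHS − RHS is never zero or negative, i.e. LHS > RHS throughout, so the relation holds for every integer in [-1000, 1000].

No counterexample exists.

Answer: Always true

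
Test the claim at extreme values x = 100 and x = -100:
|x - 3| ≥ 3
x = 100: LHS = |100 - 3| = |97| = 97; 97 ≥ 3 — holds
x = -100: LHS = |(-100) - 3| = |-103| = 103; 103 ≥ 3 — holds

Answer: Yes, holds for both x = 100 and x = -100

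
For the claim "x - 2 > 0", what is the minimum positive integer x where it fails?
Testing positive integers:
x = 1: LHS = 1 - 2 = -1; -1 > 0 — FAILS  ← smallest positive counterexample

Answer: x = 1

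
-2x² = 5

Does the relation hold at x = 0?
x = 0: LHS = -2·0² = 0; 0 = 5 — FAILS

The relation fails at x = 0, so x = 0 is a counterexample.

Answer: No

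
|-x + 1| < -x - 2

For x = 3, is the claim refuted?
Substitute x = 3 into the relation:
x = 3: LHS = |-3 + 1| = |-2| = 2, RHS = -3 - 2 = -5; 2 < -5 — FAILS

Since the claim fails at x = 3, this value is a counterexample.

Answer: Yes, x = 3 is a counterexample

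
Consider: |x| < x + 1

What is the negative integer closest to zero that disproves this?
Testing negative integers from -1 downward:
x = -1: LHS = |-1| = 1, RHS = (-1) + 1 = 0; 1 < 0 — FAILS  ← closest negative counterexample to 0

Answer: x = -1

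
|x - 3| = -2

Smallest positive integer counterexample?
Testing positive integers:
x = 1: LHS = |1 - 3| = |-2| = 2; 2 = -2 — FAILS  ← smallest positive counterexample

Answer: x = 1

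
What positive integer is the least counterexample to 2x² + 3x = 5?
Testing positive integers:
x = 1: LHS = 2·1² + 3·1 = 5; 5 = 5 — holds
x = 2: LHS = 2·2² + 3·2 = 14; 14 = 5 — FAILS  ← smallest positive counterexample

Answer: x = 2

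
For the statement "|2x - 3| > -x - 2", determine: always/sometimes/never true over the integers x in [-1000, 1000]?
Over all integers in [-1000, 1000], LHS − RHS is smallest at x = 1, where it equals 4:
x = 1: LHS = |2·1 - 3| = |-1| = 1, RHS = -1 - 2 = -3; 1 > -3 — holds
At the ends of the range:
x = -1000: LHS = |2·(-1000) - 3| = |-2003| = 2003, RHS = -(-1000) - 2 = 998; 2003 > 998 — holds
x = 1000: LHS = |2·1000 - 3| = |1997| = 1997, RHS = -1000 - 2 = -1002; 1997 > -1002 — holds
Hence LHS − RHS is never zero or negative, i.e. LHS > RHS throughout, so the relation holds for every integer in [-1000, 1000].

No counterexample exists.

Answer: Always true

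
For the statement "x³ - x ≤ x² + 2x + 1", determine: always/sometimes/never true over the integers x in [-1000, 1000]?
Holds at x = 0: LHS = 0³ - 0 = 0, RHS = 0² + 2·0 + 1 = 1; 0 ≤ 1 — holds
Fails at x = 3: LHS = 3³ - 3 = 24, RHS = 3² + 2·3 + 1 = 16; 24 ≤ 16 — FAILS
It is satisfied by some integers in the range but not all.

Answer: Sometimes true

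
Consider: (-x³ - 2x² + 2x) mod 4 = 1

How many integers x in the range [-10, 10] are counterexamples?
Counterexamples in [-10, 10]: {-10, -8, -7, -6, -4, -3, -2, 0, 1, 2, 4, 5, 6, 8, 9, 10}.

Counting them gives 16 values.

Answer: 16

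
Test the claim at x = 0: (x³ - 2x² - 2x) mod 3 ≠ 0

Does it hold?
x = 0: LHS = (0³ - 2·0² - 2·0) mod 3 = 0 mod 3 = 0; 0 ≠ 0 — FAILS

The relation fails at x = 0, so x = 0 is a counterexample.

Answer: No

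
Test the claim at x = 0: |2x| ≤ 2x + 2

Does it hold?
x = 0: LHS = |2·0| = |0| = 0, RHS = 2·0 + 2 = 2; 0 ≤ 2 — holds

The relation is satisfied at x = 0.

Answer: Yes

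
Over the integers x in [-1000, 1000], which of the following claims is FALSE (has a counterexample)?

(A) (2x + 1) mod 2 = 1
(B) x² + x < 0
(A) For a polynomial with integer coefficients, its value mod 2 depends only on x mod 2, so it suffices to check one representative of each residue class, x = 0, 1:
x = 0: LHS = (2·0 + 1) mod 2 = 1 mod 2 = 1; 1 = 1 — holds
x = 1: LHS = (2·1 + 1) mod 2 = 3 mod 2 = 1; 1 = 1 — holds
The relation holds in every residue class, so the relation holds for every integer in [-1000, 1000].

(B) x = 0: LHS = 0² + 0 = 0; 0 < 0 — FAILS

Only (B) has a counterexample.

Answer: B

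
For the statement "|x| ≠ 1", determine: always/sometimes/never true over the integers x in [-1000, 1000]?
Holds at x = 0: LHS = |0| = 0; 0 ≠ 1 — holds
Fails at x = 1: LHS = |1| = 1; 1 ≠ 1 — FAILS
It is satisfied by some integers in the range but not all.

Answer: Sometimes true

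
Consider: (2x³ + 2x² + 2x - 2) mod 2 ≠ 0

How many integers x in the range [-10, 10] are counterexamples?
Counterexamples in [-10, 10]: {-10, -9, -8, -7, -6, -5, -4, -3, -2, -1, 0, 1, 2, 3, 4, 5, 6, 7, 8, 9, 10}.

Counting them gives 21 values.

Answer: 21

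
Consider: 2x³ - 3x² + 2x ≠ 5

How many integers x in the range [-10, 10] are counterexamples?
Track d = LHS − RHS over the integers in [-10, 10]. Equality would need d = 0, but d changes sign only between consecutive integers, jumping over 0:
x = 1: LHS = 2·1³ - 3·1² + 2·1 = 1; 1 ≠ 5 — holds  (d = -4)
x = 2: LHS = 2·2³ - 3·2² + 2·2 = 8; 8 ≠ 5 — holds  (d = 3)
Away from these crossings d keeps a constant sign, and checking every integer in [-10, 10] confirms d ≠ 0 throughout. Hence the two sides are never equal, so the relation holds for every integer in [-10, 10].

No counterexample appears in that range.

Answer: 0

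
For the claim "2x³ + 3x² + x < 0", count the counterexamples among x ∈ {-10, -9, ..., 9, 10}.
Counterexamples in [-10, 10]: {-1, 0, 1, 2, 3, 4, 5, 6, 7, 8, 9, 10}.

Counting them gives 12 values.

Answer: 12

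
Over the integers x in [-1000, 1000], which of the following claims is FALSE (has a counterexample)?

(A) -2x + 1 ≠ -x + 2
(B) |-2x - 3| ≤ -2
(A) x = -1: LHS = -2·(-1) + 1 = 3, RHS = -(-1) + 2 = 3; 3 ≠ 3 — FAILS
(B) x = 0: LHS = |-2·0 - 3| = |-3| = 3; 3 ≤ -2 — FAILS

Answer: Both A and B are false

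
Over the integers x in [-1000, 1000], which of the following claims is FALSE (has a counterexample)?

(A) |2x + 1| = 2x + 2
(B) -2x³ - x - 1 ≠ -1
(A) x = 0: LHS = |2·0 + 1| = |1| = 1, RHS = 2·0 + 2 = 2; 1 = 2 — FAILS
(B) x = 0: LHS = -2·0³ - 0 - 1 = -1; -1 ≠ -1 — FAILS

Answer: Both A and B are false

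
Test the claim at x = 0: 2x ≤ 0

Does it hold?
x = 0: LHS = 2·0 = 0; 0 ≤ 0 — holds

The relation is satisfied at x = 0.

Answer: Yes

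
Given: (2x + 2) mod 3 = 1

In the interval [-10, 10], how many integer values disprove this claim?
Counterexamples in [-10, 10]: {-10, -9, -7, -6, -4, -3, -1, 0, 2, 3, 5, 6, 8, 9}.

Counting them gives 14 values.

Answer: 14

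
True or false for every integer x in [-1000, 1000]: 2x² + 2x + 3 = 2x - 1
The claim fails at x = 0:
x = 0: LHS = 2·0² + 2·0 + 3 = 3, RHS = 2·0 - 1 = -1; 3 = -1 — FAILS

Because a single integer refutes it, the statement is false.

Answer: False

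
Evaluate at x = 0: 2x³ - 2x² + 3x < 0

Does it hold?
x = 0: LHS = 2·0³ - 2·0² + 3·0 = 0; 0 < 0 — FAILS

The relation fails at x = 0, so x = 0 is a counterexample.

Answer: No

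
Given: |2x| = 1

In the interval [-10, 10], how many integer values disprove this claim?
Counterexamples in [-10, 10]: {-10, -9, -8, -7, -6, -5, -4, -3, -2, -1, 0, 1, 2, 3, 4, 5, 6, 7, 8, 9, 10}.

Counting them gives 21 values.

Answer: 21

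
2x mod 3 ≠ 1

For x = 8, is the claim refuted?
Substitute x = 8 into the relation:
x = 8: LHS = (2·8) mod 3 = 16 mod 3 = 1; 1 ≠ 1 — FAILS

Since the claim fails at x = 8, this value is a counterexample.

Answer: Yes, x = 8 is a counterexample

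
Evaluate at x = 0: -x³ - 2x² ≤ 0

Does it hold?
x = 0: LHS = -0³ - 2·0² = 0; 0 ≤ 0 — holds

The relation is satisfied at x = 0.

Answer: Yes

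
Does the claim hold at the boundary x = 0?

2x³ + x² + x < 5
x = 0: LHS = 2·0³ + 0² + 0 = 0; 0 < 5 — holds

The relation is satisfied at x = 0.

Answer: Yes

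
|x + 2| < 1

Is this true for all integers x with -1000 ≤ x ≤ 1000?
The claim fails at x = 0:
x = 0: LHS = |0 + 2| = |2| = 2; 2 < 1 — FAILS

Because a single integer refutes it, the statement is false.

Answer: False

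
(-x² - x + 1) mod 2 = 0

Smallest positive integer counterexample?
Testing positive integers:
x = 1: LHS = (-1² - 1 + 1) mod 2 = (-1) mod 2 = 1; 1 = 0 — FAILS  ← smallest positive counterexample

Answer: x = 1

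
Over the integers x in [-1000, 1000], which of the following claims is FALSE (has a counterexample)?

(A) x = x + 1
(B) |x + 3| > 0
(A) x = 0: RHS = 0 + 1 = 1; 0 = 1 — FAILS
(B) x = -3: LHS = |(-3) + 3| = |0| = 0; 0 > 0 — FAILS

Answer: Both A and B are false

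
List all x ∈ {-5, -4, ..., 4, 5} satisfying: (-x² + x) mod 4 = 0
Holds for: {-4, -3, 0, 1, 4, 5}
Fails for: {-5, -2, -1, 2, 3}

Answer: {-4, -3, 0, 1, 4, 5}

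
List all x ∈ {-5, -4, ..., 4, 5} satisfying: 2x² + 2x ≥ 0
Over all integers in [-5, 5], LHS − RHS is smallest at x = 0, where it equals 0:
x = 0: LHS = 2·0² + 2·0 = 0; 0 ≥ 0 — holds
At the ends of the range:
x = -5: LHS = 2·(-5)² + 2·(-5) = 40; 40 ≥ 0 — holds
x = 5: LHS = 2·5² + 2·5 = 60; 60 ≥ 0 — holds
Hence LHS − RHS is never negative, i.e. LHS ≥ RHS throughout, so the relation holds for every integer in [-5, 5].

Answer: All integers in [-5, 5]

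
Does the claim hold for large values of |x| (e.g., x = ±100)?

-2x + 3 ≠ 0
x = 100: LHS = -2·100 + 3 = -197; -197 ≠ 0 — holds
x = -100: LHS = -2·(-100) + 3 = 203; 203 ≠ 0 — holds

Answer: Yes, holds for both x = 100 and x = -100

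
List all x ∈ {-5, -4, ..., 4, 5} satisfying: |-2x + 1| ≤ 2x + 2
Holds for: {0, 1, 2, 3, 4, 5}
Fails for: {-5, -4, -3, -2, -1}

Answer: {0, 1, 2, 3, 4, 5}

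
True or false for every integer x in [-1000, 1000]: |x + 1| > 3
The claim fails at x = 0:
x = 0: LHS = |0 + 1| = |1| = 1; 1 > 3 — FAILS

Because a single integer refutes it, the statement is false.

Answer: False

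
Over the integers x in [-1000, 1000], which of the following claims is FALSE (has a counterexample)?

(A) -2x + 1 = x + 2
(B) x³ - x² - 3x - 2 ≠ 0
(A) x = 0: LHS = -2·0 + 1 = 1, RHS = 0 + 2 = 2; 1 = 2 — FAILS

(B) Track d = LHS − RHS over the integers in [-1000, 1000]. Equality would need d = 0, but d changes sign only between consecutive integers, jumping over 0:
x = 2: LHS = 2³ - 2² - 3·2 - 2 = -4; -4 ≠ 0 — holds  (d = -4)
x = 3: LHS = 3³ - 3² - 3·3 - 2 = 7; 7 ≠ 0 — holds  (d = 7)
Away from these crossings d keeps a constant sign, and checking every integer in [-1000, 1000] confirms d ≠ 0 throughout. Hence the two sides are never equal, so the relation holds for every integer in [-1000, 1000].

Only (A) has a counterexample.

Answer: A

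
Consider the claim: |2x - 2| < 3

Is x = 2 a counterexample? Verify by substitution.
Substitute x = 2 into the relation:
x = 2: LHS = |2·2 - 2| = |2| = 2; 2 < 3 — holds

The claim holds here, so x = 2 is not a counterexample. (A counterexample exists elsewhere, e.g. x = -1.)

Answer: No, x = 2 is not a counterexample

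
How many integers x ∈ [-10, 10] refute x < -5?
Counterexamples in [-10, 10]: {-5, -4, -3, -2, -1, 0, 1, 2, 3, 4, 5, 6, 7, 8, 9, 10}.

Counting them gives 16 values.

Answer: 16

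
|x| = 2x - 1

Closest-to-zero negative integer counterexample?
Testing negative integers from -1 downward:
x = -1: LHS = |-1| = 1, RHS = 2·(-1) - 1 = -3; 1 = -3 — FAILS  ← closest negative counterexample to 0

Answer: x = -1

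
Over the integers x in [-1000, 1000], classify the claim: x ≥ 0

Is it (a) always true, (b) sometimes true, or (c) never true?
Holds at x = 0: 0 ≥ 0 — holds
Fails at x = -1: -1 ≥ 0 — FAILS
It is satisfied by some integers in the range but not all.

Answer: Sometimes true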